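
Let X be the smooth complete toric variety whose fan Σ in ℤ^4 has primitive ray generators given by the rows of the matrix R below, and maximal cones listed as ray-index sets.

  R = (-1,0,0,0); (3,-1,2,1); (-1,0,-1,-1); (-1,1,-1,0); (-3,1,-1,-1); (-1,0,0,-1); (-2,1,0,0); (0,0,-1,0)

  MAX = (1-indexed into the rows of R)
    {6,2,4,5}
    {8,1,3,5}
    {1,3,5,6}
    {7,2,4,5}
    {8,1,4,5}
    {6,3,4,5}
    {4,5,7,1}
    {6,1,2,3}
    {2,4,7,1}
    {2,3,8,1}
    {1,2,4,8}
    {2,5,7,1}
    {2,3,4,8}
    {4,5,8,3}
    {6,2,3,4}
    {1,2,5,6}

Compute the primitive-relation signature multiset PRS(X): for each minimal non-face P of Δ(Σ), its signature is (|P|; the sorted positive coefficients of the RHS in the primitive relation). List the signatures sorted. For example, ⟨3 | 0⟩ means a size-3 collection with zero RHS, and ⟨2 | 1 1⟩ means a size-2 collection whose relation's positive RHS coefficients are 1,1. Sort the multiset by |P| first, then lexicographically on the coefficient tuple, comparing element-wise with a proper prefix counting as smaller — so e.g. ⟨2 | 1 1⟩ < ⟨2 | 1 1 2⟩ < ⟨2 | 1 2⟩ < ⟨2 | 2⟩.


Δ(Σ) — 8 vertices, 9 min non-faces:

  • {3,7}:  v_{3} + v_{7} = v_{5}  so sig = ⟨2 | 1⟩
  • {6,8}:  v_{6} + v_{8} = v_{3}  so sig = ⟨2 | 1⟩
  • {7,8}:  v_{7} + v_{8} = v_{1} + v_{4}  so sig = ⟨2 | 1 1⟩
  • {6,7}:  v_{6} + v_{7} = v_{2} + 2·v_{5}  so sig = ⟨2 | 1 2⟩
  • {2,5,8}:  v_{2} + v_{5} + v_{8} = 0  so sig = ⟨3 | 0⟩
  • {1,4,6}:  v_{1} + v_{4} + v_{6} = v_{5}  so sig = ⟨3 | 1⟩
  • {2,3,5}:  v_{2} + v_{3} + v_{5} = v_{6}  so sig = ⟨3 | 1⟩
  • {1,3,4}:  v_{1} + v_{3} + v_{4} = v_{5} + v_{8}  so sig = ⟨3 | 1 1⟩
  • {1,2,4,5}:  v_{1} + v_{2} + v_{4} + v_{5} = v_{7}  so sig = ⟨4 | 1⟩

so the primitive-relation signature multiset is
    ⟨2 | 1⟩
    ⟨2 | 1⟩
    ⟨2 | 1 1⟩
    ⟨2 | 1 2⟩
    ⟨3 | 0⟩
    ⟨3 | 1⟩
    ⟨3 | 1⟩
    ⟨3 | 1 1⟩
    ⟨4 | 1⟩


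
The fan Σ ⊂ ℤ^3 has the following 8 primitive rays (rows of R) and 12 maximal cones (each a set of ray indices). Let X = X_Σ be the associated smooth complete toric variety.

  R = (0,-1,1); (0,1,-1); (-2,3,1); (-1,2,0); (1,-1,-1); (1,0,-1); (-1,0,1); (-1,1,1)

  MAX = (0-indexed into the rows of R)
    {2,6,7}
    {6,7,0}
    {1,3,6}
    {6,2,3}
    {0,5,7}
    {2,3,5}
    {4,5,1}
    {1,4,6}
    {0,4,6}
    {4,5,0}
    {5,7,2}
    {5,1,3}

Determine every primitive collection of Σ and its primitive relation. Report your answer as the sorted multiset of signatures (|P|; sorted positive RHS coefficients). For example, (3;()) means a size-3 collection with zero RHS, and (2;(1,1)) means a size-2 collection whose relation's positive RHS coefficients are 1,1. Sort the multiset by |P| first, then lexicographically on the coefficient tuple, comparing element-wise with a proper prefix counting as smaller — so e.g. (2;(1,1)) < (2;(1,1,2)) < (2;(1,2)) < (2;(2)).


|primitive collections| = 10. Relations:

  P = {0,1}:  v_{0} + v_{1} = 0  →  sig = (2;())
  P = {4,7}:  v_{4} + v_{7} = 0  →  sig = (2;())
  P = {5,6}:  v_{5} + v_{6} = 0  →  sig = (2;())
  P = {0,3}:  v_{0} + v_{3} = v_{7}  →  sig = (2;(1))
  P = {1,7}:  v_{1} + v_{7} = v_{3}  →  sig = (2;(1))
  P = {2,4}:  v_{2} + v_{4} = v_{3}  →  sig = (2;(1))
  P = {3,4}:  v_{3} + v_{4} = v_{1}  →  sig = (2;(1))
  P = {3,7}:  v_{3} + v_{7} = v_{2}  →  sig = (2;(1))
  P = {0,2}:  v_{0} + v_{2} = 2·v_{7}  →  sig = (2;(2))
  P = {1,2}:  v_{1} + v_{2} = 2·v_{3}  →  sig = (2;(2))

Hence PRS(X_Σ) =
[(2;()), (2;()), (2;()), (2;(1)), (2;(1)), (2;(1)), (2;(1)), (2;(1)), (2;(2)), (2;(2))]


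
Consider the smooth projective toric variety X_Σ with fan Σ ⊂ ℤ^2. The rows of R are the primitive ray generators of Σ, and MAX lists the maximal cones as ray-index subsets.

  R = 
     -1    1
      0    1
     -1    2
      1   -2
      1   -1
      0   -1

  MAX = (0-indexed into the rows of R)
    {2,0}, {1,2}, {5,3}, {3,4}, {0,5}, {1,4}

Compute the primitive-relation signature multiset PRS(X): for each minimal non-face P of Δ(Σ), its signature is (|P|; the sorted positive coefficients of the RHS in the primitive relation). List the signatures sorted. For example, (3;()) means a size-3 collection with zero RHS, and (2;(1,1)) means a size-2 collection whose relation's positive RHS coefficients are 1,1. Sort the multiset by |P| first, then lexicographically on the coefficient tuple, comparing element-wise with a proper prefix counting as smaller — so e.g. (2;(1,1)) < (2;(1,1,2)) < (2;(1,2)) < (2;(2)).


|primitive collections| = 9. Relations:

  {0,4}:  v_{0} + v_{4} = 0  ⟹  sig = (2;())
  {1,5}:  v_{1} + v_{5} = 0  ⟹  sig = (2;())
  {2,3}:  v_{2} + v_{3} = 0  ⟹  sig = (2;())
  {0,1}:  v_{0} + v_{1} = v_{2}  ⟹  sig = (2;(1))
  {0,3}:  v_{0} + v_{3} = v_{5}  ⟹  sig = (2;(1))
  {1,3}:  v_{1} + v_{3} = v_{4}  ⟹  sig = (2;(1))
  {2,4}:  v_{2} + v_{4} = v_{1}  ⟹  sig = (2;(1))
  {2,5}:  v_{2} + v_{5} = v_{0}  ⟹  sig = (2;(1))
  {4,5}:  v_{4} + v_{5} = v_{3}  ⟹  sig = (2;(1))

Signatures (|P|; sorted positive RHS coefficients), sorted:
    (2;())
    (2;())
    (2;())
    (2;(1))
    (2;(1))
    (2;(1))
    (2;(1))
    (2;(1))
    (2;(1))


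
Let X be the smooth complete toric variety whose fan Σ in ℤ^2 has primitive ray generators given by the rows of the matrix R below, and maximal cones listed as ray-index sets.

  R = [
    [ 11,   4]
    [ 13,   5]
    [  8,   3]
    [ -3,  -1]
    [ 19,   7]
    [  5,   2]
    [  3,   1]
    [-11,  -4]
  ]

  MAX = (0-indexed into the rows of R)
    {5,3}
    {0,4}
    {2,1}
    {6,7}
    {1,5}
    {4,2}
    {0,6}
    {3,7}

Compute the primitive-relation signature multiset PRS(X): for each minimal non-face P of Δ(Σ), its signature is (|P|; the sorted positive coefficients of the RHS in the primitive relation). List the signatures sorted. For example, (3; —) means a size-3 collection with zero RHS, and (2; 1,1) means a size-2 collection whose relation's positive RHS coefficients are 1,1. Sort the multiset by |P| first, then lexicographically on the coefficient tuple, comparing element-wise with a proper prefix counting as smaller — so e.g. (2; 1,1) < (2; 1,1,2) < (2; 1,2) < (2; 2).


Minimal non-faces — 20 found among 8 rays, 8 max cones:

  • {0,7}:  v_{0} + v_{7} = 0  so sig = (2; —)
  • {3,6}:  v_{3} + v_{6} = 0  so sig = (2; —)
  • {0,2}:  v_{0} + v_{2} = v_{4}  so sig = (2; 1)
  • {0,3}:  v_{0} + v_{3} = v_{2}  so sig = (2; 1)
  • {2,3}:  v_{2} + v_{3} = v_{5}  so sig = (2; 1)
  • {2,5}:  v_{2} + v_{5} = v_{1}  so sig = (2; 1)
  • {2,6}:  v_{2} + v_{6} = v_{0}  so sig = (2; 1)
  • {2,7}:  v_{2} + v_{7} = v_{3}  so sig = (2; 1)
  • {4,7}:  v_{4} + v_{7} = v_{2}  so sig = (2; 1)
  • {5,6}:  v_{5} + v_{6} = v_{2}  so sig = (2; 1)
  • {1,7}:  v_{1} + v_{7} = v_{3} + v_{5}  so sig = (2; 1,1)
  • {0,5}:  v_{0} + v_{5} = 2·v_{2}  so sig = (2; 2)
  • {1,3}:  v_{1} + v_{3} = 2·v_{5}  so sig = (2; 2)
  • {1,6}:  v_{1} + v_{6} = 2·v_{2}  so sig = (2; 2)
  • {3,4}:  v_{3} + v_{4} = 2·v_{2}  so sig = (2; 2)
  • {4,6}:  v_{4} + v_{6} = 2·v_{0}  so sig = (2; 2)
  • {5,7}:  v_{5} + v_{7} = 2·v_{3}  so sig = (2; 2)
  • {0,1}:  v_{0} + v_{1} = 3·v_{2}  so sig = (2; 3)
  • {4,5}:  v_{4} + v_{5} = 3·v_{2}  so sig = (2; 3)
  • {1,4}:  v_{1} + v_{4} = 4·v_{2}  so sig = (2; 4)

Hence PRS(X_Σ) =
{ (2; —) ×2,  (2; 1) ×8,  (2; 1,1),  (2; 2) ×6,  (2; 3) ×2,  (2; 4) }


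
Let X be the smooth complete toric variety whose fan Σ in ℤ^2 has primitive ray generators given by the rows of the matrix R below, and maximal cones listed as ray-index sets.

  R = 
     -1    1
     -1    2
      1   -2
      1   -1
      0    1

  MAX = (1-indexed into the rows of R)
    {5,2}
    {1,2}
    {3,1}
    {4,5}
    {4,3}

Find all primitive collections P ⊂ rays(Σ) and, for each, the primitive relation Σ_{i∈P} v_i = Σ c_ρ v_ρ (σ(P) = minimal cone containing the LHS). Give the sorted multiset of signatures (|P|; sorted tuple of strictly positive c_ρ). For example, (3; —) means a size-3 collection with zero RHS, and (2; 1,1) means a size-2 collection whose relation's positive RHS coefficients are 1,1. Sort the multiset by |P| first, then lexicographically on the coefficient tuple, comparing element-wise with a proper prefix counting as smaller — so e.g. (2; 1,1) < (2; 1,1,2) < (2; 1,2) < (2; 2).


The 5 primitive collections of Σ (r=5, n=2):

  {1,4}:  v_{1} + v_{4} = 0  ⇒ sig = (2; —)
  {2,3}:  v_{2} + v_{3} = 0  ⇒ sig = (2; —)
  {1,5}:  v_{1} + v_{5} = v_{2}  ⇒ sig = (2; 1)
  {2,4}:  v_{2} + v_{4} = v_{5}  ⇒ sig = (2; 1)
  {3,5}:  v_{3} + v_{5} = v_{4}  ⇒ sig = (2; 1)

Signatures (|P|; sorted positive RHS coefficients), sorted:
    (2; —)
    (2; —)
    (2; 1)
    (2; 1)
    (2; 1)


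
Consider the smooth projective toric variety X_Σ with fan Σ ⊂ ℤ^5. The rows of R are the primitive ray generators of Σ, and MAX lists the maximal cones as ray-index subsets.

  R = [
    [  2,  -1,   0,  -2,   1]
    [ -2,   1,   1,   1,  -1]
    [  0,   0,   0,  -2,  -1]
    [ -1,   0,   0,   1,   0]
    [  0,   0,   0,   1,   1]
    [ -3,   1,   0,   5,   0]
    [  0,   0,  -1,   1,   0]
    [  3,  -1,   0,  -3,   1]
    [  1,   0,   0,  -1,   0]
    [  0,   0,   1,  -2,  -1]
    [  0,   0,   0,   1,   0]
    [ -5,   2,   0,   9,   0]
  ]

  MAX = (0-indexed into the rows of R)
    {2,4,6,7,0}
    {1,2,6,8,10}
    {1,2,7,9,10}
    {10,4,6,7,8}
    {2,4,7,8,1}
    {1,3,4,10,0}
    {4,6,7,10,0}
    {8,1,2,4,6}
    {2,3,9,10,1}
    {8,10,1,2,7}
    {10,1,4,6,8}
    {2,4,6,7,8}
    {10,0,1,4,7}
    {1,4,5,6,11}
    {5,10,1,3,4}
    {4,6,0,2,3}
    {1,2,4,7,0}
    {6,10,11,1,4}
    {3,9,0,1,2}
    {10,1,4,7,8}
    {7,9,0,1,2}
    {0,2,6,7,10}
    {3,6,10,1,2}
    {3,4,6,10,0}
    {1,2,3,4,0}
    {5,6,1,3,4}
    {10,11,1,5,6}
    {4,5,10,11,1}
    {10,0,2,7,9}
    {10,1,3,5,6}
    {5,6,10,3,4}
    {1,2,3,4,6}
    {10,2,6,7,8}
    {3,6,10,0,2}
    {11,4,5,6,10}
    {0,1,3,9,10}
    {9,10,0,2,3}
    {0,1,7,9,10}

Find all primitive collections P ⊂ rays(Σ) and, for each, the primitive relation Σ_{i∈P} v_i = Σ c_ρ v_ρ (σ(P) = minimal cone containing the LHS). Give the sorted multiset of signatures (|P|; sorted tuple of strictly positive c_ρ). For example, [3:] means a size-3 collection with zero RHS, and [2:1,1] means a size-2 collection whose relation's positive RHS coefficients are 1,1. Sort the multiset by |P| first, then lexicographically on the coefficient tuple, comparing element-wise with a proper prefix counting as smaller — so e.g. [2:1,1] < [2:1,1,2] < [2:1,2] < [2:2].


23 collections generate NE(X_Σ); each relation:

  P={3,8}:  v_{3} + v_{8} = 0  so sig = [2:]
  P={0,8}:  v_{0} + v_{8} = v_{7}  so sig = [2:1]
  P={3,7}:  v_{3} + v_{7} = v_{0}  so sig = [2:1]
  P={4,9}:  v_{4} + v_{9} = v_{0} + v_{1}  so sig = [2:1,1]
  P={5,7}:  v_{5} + v_{7} = v_{4} + v_{10}  so sig = [2:1,1]
  P={6,9}:  v_{6} + v_{9} = v_{2} + v_{10}  so sig = [2:1,1]
  P={0,5}:  v_{0} + v_{5} = v_{3} + v_{4} + v_{10}  so sig = [2:1,1,1]
  P={0,11}:  v_{0} + v_{11} = v_{4} + v_{5} + v_{10}  so sig = [2:1,1,1]
  P={2,5}:  v_{2} + v_{5} = v_{1} + v_{3} + v_{6}  so sig = [2:1,1,1]
  P={2,11}:  v_{2} + v_{11} = v_{1} + v_{5} + v_{6}  so sig = [2:1,1,1]
  P={5,9}:  v_{5} + v_{9} = v_{1} + v_{3} + v_{10}  so sig = [2:1,1,1]
  P={9,11}:  v_{9} + v_{11} = v_{1} + v_{5} + v_{10}  so sig = [2:1,1,1]
  P={5,8}:  v_{5} + v_{8} = v_{1} + v_{4} + v_{6} + v_{10}  so sig = [2:1,1,1,1]
  P={8,9}:  v_{8} + v_{9} = v_{1} + v_{2} + v_{7} + v_{10}  so sig = [2:1,1,1,1]
  P={7,11}:  v_{7} + v_{11} = v_{1} + 2·v_{4} + v_{6} + 2·v_{10}  so sig = [2:1,1,2,2]
  P={3,11}:  v_{3} + v_{11} = 2·v_{5}  so sig = [2:2]
  P={8,11}:  v_{8} + v_{11} = 2·v_{1} + 2·v_{4} + 2·v_{6} + 2·v_{10}  so sig = [2:2,2,2,2]
  P={0,1,6}:  v_{0} + v_{1} + v_{6} = 0  so sig = [3:]
  P={2,4,10}:  v_{2} + v_{4} + v_{10} = 0  so sig = [3:]
  P={1,6,7}:  v_{1} + v_{6} + v_{7} = v_{8}  so sig = [3:1]
  P={0,1,2,10}:  v_{0} + v_{1} + v_{2} + v_{10} = v_{9}  so sig = [4:1]
  P={1,3,4,6,10}:  v_{1} + v_{3} + v_{4} + v_{6} + v_{10} = v_{5}  so sig = [5:1]
  P={1,4,5,6,10}:  v_{1} + v_{4} + v_{5} + v_{6} + v_{10} = v_{11}  so sig = [5:1]

Sorted signature multiset PRS(X):
[[2:], [2:1], [2:1], [2:1,1], [2:1,1], [2:1,1], [2:1,1,1], [2:1,1,1], [2:1,1,1], [2:1,1,1], [2:1,1,1], [2:1,1,1], [2:1,1,1,1], [2:1,1,1,1], [2:1,1,2,2], [2:2], [2:2,2,2,2], [3:], [3:], [3:1], [4:1], [5:1], [5:1]]


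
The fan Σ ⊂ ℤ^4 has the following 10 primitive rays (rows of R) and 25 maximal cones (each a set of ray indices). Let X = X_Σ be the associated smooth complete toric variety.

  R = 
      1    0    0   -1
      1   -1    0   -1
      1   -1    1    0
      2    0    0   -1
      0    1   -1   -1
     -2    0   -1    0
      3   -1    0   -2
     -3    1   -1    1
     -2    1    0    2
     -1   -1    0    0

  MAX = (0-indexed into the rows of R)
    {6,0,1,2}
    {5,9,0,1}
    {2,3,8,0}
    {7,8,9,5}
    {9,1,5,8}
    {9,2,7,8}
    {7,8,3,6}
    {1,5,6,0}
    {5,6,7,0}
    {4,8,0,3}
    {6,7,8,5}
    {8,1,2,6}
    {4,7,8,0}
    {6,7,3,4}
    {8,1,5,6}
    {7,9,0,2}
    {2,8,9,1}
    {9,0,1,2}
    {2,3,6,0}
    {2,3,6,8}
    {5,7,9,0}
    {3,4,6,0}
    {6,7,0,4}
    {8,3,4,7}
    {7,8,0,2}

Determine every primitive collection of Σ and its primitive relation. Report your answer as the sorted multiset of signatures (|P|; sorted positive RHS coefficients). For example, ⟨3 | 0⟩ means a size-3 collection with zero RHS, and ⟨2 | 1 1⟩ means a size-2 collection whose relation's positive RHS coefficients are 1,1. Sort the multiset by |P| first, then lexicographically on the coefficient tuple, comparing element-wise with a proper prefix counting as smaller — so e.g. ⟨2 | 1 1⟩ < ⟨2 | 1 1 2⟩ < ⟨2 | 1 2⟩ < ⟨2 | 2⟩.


|primitive collections| = 18. Relations:

  • {1,3}:  v_{1} + v_{3} = v_{6} — sig = ⟨2 | 1⟩
  • {1,7}:  v_{1} + v_{7} = v_{5} — sig = ⟨2 | 1⟩
  • {2,4}:  v_{2} + v_{4} = v_{0} — sig = ⟨2 | 1⟩
  • {2,5}:  v_{2} + v_{5} = v_{9} — sig = ⟨2 | 1⟩
  • {3,9}:  v_{3} + v_{9} = v_{1} — sig = ⟨2 | 1⟩
  • {3,5}:  v_{3} + v_{5} = v_{6} + v_{7} — sig = ⟨2 | 1 1⟩
  • {4,9}:  v_{4} + v_{9} = v_{0} + v_{5} — sig = ⟨2 | 1 1⟩
  • {1,4}:  v_{1} + v_{4} = v_{0} + v_{6} + v_{7} — sig = ⟨2 | 1 1 1⟩
  • {4,5}:  v_{4} + v_{5} = v_{0} + v_{6} + 2·v_{7} — sig = ⟨2 | 1 1 2⟩
  • {6,9}:  v_{6} + v_{9} = 2·v_{1} — sig = ⟨2 | 2⟩
  • {0,1,8}:  v_{0} + v_{1} + v_{8} = 0 — sig = ⟨3 | 0⟩
  • {2,3,7}:  v_{2} + v_{3} + v_{7} = 0 — sig = ⟨3 | 0⟩
  • {0,3,7}:  v_{0} + v_{3} + v_{7} = v_{4} — sig = ⟨3 | 1⟩
  • {0,5,8}:  v_{0} + v_{5} + v_{8} = v_{7} — sig = ⟨3 | 1⟩
  • {0,6,8}:  v_{0} + v_{6} + v_{8} = v_{3} — sig = ⟨3 | 1⟩
  • {2,6,7}:  v_{2} + v_{6} + v_{7} = v_{1} — sig = ⟨3 | 1⟩
  • {0,8,9}:  v_{0} + v_{8} + v_{9} = v_{2} + v_{7} — sig = ⟨3 | 1 1⟩
  • {4,6,8}:  v_{4} + v_{6} + v_{8} = 2·v_{3} + v_{7} — sig = ⟨3 | 1 2⟩

so the primitive-relation signature multiset is
{ ⟨2 | 1⟩ ×5,  ⟨2 | 1 1⟩ ×2,  ⟨2 | 1 1 1⟩,  ⟨2 | 1 1 2⟩,  ⟨2 | 2⟩,  ⟨3 | 0⟩ ×2,  ⟨3 | 1⟩ ×4,  ⟨3 | 1 1⟩,  ⟨3 | 1 2⟩ }


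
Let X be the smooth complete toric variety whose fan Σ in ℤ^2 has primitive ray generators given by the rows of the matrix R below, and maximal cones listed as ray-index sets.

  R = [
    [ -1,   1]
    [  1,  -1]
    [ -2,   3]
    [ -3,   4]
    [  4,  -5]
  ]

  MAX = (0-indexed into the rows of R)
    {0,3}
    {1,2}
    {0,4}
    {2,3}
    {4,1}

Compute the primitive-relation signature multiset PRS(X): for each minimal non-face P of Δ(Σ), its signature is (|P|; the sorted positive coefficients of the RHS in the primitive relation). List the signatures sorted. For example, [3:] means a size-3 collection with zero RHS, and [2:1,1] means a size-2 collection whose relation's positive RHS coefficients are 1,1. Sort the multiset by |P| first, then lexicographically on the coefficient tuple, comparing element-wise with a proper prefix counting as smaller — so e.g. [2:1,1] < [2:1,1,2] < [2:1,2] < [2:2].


5 minimal non-faces of Δ(Σ) (on 5 rays):

  P = {0,1}:  v_{0} + v_{1} = 0 — sig = [2:]
  P = {0,2}:  v_{0} + v_{2} = v_{3} — sig = [2:1]
  P = {1,3}:  v_{1} + v_{3} = v_{2} — sig = [2:1]
  P = {3,4}:  v_{3} + v_{4} = v_{1} — sig = [2:1]
  P = {2,4}:  v_{2} + v_{4} = 2·v_{1} — sig = [2:2]

Hence PRS(X_Σ) =
    [2:]
    [2:1]
    [2:1]
    [2:1]
    [2:2]


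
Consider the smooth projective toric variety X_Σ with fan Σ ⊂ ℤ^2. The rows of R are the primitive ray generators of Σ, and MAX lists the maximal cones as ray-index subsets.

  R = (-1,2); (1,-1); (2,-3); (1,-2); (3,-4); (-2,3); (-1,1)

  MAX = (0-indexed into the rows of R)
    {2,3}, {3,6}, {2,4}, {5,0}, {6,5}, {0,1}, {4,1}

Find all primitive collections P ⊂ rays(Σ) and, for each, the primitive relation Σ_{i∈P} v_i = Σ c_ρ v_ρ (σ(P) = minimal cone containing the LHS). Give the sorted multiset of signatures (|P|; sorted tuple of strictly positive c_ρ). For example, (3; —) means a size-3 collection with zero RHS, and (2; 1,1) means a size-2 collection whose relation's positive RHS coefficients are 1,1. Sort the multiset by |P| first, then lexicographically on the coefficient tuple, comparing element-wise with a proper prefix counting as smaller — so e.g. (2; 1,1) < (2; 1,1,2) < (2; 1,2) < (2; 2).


Primitive collections (14):

  • {0,3}:  v_{0} + v_{3} = 0  so sig = (2; —)
  • {1,6}:  v_{1} + v_{6} = 0  so sig = (2; —)
  • {2,5}:  v_{2} + v_{5} = 0  so sig = (2; —)
  • {0,2}:  v_{0} + v_{2} = v_{1}  so sig = (2; 1)
  • {0,6}:  v_{0} + v_{6} = v_{5}  so sig = (2; 1)
  • {1,2}:  v_{1} + v_{2} = v_{4}  so sig = (2; 1)
  • {1,3}:  v_{1} + v_{3} = v_{2}  so sig = (2; 1)
  • {1,5}:  v_{1} + v_{5} = v_{0}  so sig = (2; 1)
  • {2,6}:  v_{2} + v_{6} = v_{3}  so sig = (2; 1)
  • {3,5}:  v_{3} + v_{5} = v_{6}  so sig = (2; 1)
  • {4,5}:  v_{4} + v_{5} = v_{1}  so sig = (2; 1)
  • {4,6}:  v_{4} + v_{6} = v_{2}  so sig = (2; 1)
  • {0,4}:  v_{0} + v_{4} = 2·v_{1}  so sig = (2; 2)
  • {3,4}:  v_{3} + v_{4} = 2·v_{2}  so sig = (2; 2)

Sorted signature multiset PRS(X):
[(2; —), (2; —), (2; —), (2; 1), (2; 1), (2; 1), (2; 1), (2; 1), (2; 1), (2; 1), (2; 1), (2; 1), (2; 2), (2; 2)]


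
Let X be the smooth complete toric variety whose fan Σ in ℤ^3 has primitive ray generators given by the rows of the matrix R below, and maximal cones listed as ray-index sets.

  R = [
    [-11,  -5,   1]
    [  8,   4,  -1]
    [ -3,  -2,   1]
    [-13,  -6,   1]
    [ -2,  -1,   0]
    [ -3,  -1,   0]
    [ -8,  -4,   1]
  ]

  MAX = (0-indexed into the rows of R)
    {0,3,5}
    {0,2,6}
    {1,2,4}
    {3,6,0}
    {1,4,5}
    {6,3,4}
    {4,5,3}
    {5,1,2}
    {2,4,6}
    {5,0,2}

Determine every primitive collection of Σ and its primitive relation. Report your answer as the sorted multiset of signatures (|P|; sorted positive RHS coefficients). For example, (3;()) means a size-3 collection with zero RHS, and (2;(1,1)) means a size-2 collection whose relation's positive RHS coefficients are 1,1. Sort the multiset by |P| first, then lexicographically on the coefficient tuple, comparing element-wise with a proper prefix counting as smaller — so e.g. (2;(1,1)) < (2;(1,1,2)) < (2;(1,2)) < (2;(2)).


Primitive collections (7):

  P = {1,6}:  v_{1} + v_{6} = 0  so sig = (2;())
  P = {0,1}:  v_{0} + v_{1} = v_{5}  so sig = (2;(1))
  P = {0,4}:  v_{0} + v_{4} = v_{3}  so sig = (2;(1))
  P = {5,6}:  v_{5} + v_{6} = v_{0}  so sig = (2;(1))
  P = {1,3}:  v_{1} + v_{3} = v_{4} + v_{5}  so sig = (2;(1,1))
  P = {2,3}:  v_{2} + v_{3} = 2·v_{6}  so sig = (2;(2))
  P = {2,4,5}:  v_{2} + v_{4} + v_{5} = v_{6}  so sig = (3;(1))

Hence PRS(X_Σ) =
    (2;())
    (2;(1))
    (2;(1))
    (2;(1))
    (2;(1,1))
    (2;(2))
    (3;(1))


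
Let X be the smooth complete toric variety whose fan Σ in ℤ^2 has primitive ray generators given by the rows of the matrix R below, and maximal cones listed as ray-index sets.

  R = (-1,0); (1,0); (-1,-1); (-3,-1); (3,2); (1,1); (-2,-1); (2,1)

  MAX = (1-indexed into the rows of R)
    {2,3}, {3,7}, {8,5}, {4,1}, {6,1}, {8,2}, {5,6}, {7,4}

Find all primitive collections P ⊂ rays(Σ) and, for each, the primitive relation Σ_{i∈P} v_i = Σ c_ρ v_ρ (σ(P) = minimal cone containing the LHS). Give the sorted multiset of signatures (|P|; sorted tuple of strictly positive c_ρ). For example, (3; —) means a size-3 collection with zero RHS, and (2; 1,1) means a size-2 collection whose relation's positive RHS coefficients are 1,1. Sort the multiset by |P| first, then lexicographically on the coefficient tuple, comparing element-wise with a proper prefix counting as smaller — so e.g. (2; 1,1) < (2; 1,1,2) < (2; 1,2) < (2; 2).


Δ(Σ) — 8 vertices, 20 min non-faces:

  • {1,2}:  v_{1} + v_{2} = 0  →  sig = (2; —)
  • {3,6}:  v_{3} + v_{6} = 0  →  sig = (2; —)
  • {7,8}:  v_{7} + v_{8} = 0  →  sig = (2; —)
  • {1,3}:  v_{1} + v_{3} = v_{7}  →  sig = (2; 1)
  • {1,7}:  v_{1} + v_{7} = v_{4}  →  sig = (2; 1)
  • {1,8}:  v_{1} + v_{8} = v_{6}  →  sig = (2; 1)
  • {2,4}:  v_{2} + v_{4} = v_{7}  →  sig = (2; 1)
  • {2,6}:  v_{2} + v_{6} = v_{8}  →  sig = (2; 1)
  • {2,7}:  v_{2} + v_{7} = v_{3}  →  sig = (2; 1)
  • {3,5}:  v_{3} + v_{5} = v_{8}  →  sig = (2; 1)
  • {3,8}:  v_{3} + v_{8} = v_{2}  →  sig = (2; 1)
  • {4,8}:  v_{4} + v_{8} = v_{1}  →  sig = (2; 1)
  • {5,7}:  v_{5} + v_{7} = v_{6}  →  sig = (2; 1)
  • {6,7}:  v_{6} + v_{7} = v_{1}  →  sig = (2; 1)
  • {6,8}:  v_{6} + v_{8} = v_{5}  →  sig = (2; 1)
  • {4,5}:  v_{4} + v_{5} = v_{1} + v_{6}  →  sig = (2; 1,1)
  • {1,5}:  v_{1} + v_{5} = 2·v_{6}  →  sig = (2; 2)
  • {2,5}:  v_{2} + v_{5} = 2·v_{8}  →  sig = (2; 2)
  • {3,4}:  v_{3} + v_{4} = 2·v_{7}  →  sig = (2; 2)
  • {4,6}:  v_{4} + v_{6} = 2·v_{1}  →  sig = (2; 2)

so the primitive-relation signature multiset is
    |P|=2: 20 collections, coeffs (), (), (), (1), (1), (1), (1), (1), (1), (1), (1), (1), (1), (1), (1), (1,1), (2), (2), (2), (2)


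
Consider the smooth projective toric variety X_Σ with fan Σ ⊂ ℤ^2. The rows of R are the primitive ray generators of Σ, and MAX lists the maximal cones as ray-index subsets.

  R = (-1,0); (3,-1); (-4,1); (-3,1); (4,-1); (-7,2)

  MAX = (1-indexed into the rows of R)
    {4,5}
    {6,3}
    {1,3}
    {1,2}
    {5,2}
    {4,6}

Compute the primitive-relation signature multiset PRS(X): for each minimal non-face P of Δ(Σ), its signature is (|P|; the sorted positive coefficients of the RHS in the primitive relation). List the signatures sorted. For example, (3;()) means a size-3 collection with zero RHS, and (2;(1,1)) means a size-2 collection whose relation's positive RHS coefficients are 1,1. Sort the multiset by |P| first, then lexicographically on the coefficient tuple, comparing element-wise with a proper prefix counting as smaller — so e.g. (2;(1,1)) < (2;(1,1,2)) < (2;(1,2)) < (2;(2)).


Minimal non-faces — 9 found among 6 rays, 6 max cones:

  {2,4}:  v_{2} + v_{4} = 0 ; sig = (2;())
  {3,5}:  v_{3} + v_{5} = 0 ; sig = (2;())
  {1,4}:  v_{1} + v_{4} = v_{3} ; sig = (2;(1))
  {1,5}:  v_{1} + v_{5} = v_{2} ; sig = (2;(1))
  {2,3}:  v_{2} + v_{3} = v_{1} ; sig = (2;(1))
  {2,6}:  v_{2} + v_{6} = v_{3} ; sig = (2;(1))
  {3,4}:  v_{3} + v_{4} = v_{6} ; sig = (2;(1))
  {5,6}:  v_{5} + v_{6} = v_{4} ; sig = (2;(1))
  {1,6}:  v_{1} + v_{6} = 2·v_{3} ; sig = (2;(2))

Hence PRS(X_Σ) =
    |P|=2: 9 collections, coeffs (), (), (1), (1), (1), (1), (1), (1), (2)


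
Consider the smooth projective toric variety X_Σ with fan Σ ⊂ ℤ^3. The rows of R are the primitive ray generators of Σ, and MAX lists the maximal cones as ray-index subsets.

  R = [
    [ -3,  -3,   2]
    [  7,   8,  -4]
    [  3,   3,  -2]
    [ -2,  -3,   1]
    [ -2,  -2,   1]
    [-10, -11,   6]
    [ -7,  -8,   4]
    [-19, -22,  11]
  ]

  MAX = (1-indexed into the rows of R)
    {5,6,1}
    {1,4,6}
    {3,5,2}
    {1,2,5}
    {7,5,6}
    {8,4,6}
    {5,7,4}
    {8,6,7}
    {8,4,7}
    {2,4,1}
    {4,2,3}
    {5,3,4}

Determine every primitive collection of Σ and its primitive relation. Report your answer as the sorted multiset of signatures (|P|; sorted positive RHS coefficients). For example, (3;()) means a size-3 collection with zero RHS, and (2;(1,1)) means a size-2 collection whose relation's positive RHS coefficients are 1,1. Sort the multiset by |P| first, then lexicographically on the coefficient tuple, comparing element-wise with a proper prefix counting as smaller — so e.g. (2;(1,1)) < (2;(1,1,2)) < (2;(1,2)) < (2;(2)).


14 collections generate NE(X_Σ); each relation:

  P = {1,3}:  v_{1} + v_{3} = 0  ⟹  sig = (2;())
  P = {2,7}:  v_{2} + v_{7} = 0  ⟹  sig = (2;())
  P = {1,7}:  v_{1} + v_{7} = v_{6}  ⟹  sig = (2;(1))
  P = {2,6}:  v_{2} + v_{6} = v_{1}  ⟹  sig = (2;(1))
  P = {3,6}:  v_{3} + v_{6} = v_{7}  ⟹  sig = (2;(1))
  P = {2,8}:  v_{2} + v_{8} = v_{4} + v_{6}  ⟹  sig = (2;(1,1))
  P = {3,7}:  v_{3} + v_{7} = v_{4} + v_{5}  ⟹  sig = (2;(1,1))
  P = {1,8}:  v_{1} + v_{8} = v_{4} + 2·v_{6}  ⟹  sig = (2;(1,2))
  P = {3,8}:  v_{3} + v_{8} = v_{4} + 2·v_{7}  ⟹  sig = (2;(1,2))
  P = {5,8}:  v_{5} + v_{8} = 3·v_{7}  ⟹  sig = (2;(3))
  P = {1,4,5}:  v_{1} + v_{4} + v_{5} = v_{7}  ⟹  sig = (3;(1))
  P = {2,4,5}:  v_{2} + v_{4} + v_{5} = v_{3}  ⟹  sig = (3;(1))
  P = {4,6,7}:  v_{4} + v_{6} + v_{7} = v_{8}  ⟹  sig = (3;(1))
  P = {4,5,6}:  v_{4} + v_{5} + v_{6} = 2·v_{7}  ⟹  sig = (3;(2))

so the primitive-relation signature multiset is
    |P|=2: 10 collections, coeffs (), (), (1), (1), (1), (1,1), (1,1), (1,2), (1,2), (3)
    |P|=3: 4 collections, coeffs (1), (1), (1), (2)


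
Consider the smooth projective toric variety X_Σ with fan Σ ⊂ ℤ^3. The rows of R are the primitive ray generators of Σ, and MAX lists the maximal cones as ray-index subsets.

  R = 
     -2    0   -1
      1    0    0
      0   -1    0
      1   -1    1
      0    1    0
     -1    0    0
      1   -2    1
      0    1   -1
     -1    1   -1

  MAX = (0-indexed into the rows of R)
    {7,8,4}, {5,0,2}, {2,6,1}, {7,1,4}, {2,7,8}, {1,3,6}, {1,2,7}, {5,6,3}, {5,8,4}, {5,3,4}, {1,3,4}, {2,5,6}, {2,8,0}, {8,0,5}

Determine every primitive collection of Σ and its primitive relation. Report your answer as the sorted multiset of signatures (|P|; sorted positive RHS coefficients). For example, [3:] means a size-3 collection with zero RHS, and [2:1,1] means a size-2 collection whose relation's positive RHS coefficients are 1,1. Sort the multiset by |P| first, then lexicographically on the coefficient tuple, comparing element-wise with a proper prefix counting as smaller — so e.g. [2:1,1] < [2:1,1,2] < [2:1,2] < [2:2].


|primitive collections| = 16. Relations:

  • {1,5}:  v_{1} + v_{5} = 0 ; sig = [2:]
  • {2,4}:  v_{2} + v_{4} = 0 ; sig = [2:]
  • {3,8}:  v_{3} + v_{8} = 0 ; sig = [2:]
  • {1,8}:  v_{1} + v_{8} = v_{7} ; sig = [2:1]
  • {2,3}:  v_{2} + v_{3} = v_{6} ; sig = [2:1]
  • {3,7}:  v_{3} + v_{7} = v_{1} ; sig = [2:1]
  • {4,6}:  v_{4} + v_{6} = v_{3} ; sig = [2:1]
  • {5,7}:  v_{5} + v_{7} = v_{8} ; sig = [2:1]
  • {6,8}:  v_{6} + v_{8} = v_{2} ; sig = [2:1]
  • {0,1}:  v_{0} + v_{1} = v_{2} + v_{8} ; sig = [2:1,1]
  • {0,3}:  v_{0} + v_{3} = v_{2} + v_{5} ; sig = [2:1,1]
  • {0,4}:  v_{0} + v_{4} = v_{5} + v_{8} ; sig = [2:1,1]
  • {6,7}:  v_{6} + v_{7} = v_{1} + v_{2} ; sig = [2:1,1]
  • {0,6}:  v_{0} + v_{6} = 2·v_{2} + v_{5} ; sig = [2:1,2]
  • {0,7}:  v_{0} + v_{7} = v_{2} + 2·v_{8} ; sig = [2:1,2]
  • {2,5,8}:  v_{2} + v_{5} + v_{8} = v_{0} ; sig = [3:1]

Hence PRS(X_Σ) =
[[2:], [2:], [2:], [2:1], [2:1], [2:1], [2:1], [2:1], [2:1], [2:1,1], [2:1,1], [2:1,1], [2:1,1], [2:1,2], [2:1,2], [3:1]]


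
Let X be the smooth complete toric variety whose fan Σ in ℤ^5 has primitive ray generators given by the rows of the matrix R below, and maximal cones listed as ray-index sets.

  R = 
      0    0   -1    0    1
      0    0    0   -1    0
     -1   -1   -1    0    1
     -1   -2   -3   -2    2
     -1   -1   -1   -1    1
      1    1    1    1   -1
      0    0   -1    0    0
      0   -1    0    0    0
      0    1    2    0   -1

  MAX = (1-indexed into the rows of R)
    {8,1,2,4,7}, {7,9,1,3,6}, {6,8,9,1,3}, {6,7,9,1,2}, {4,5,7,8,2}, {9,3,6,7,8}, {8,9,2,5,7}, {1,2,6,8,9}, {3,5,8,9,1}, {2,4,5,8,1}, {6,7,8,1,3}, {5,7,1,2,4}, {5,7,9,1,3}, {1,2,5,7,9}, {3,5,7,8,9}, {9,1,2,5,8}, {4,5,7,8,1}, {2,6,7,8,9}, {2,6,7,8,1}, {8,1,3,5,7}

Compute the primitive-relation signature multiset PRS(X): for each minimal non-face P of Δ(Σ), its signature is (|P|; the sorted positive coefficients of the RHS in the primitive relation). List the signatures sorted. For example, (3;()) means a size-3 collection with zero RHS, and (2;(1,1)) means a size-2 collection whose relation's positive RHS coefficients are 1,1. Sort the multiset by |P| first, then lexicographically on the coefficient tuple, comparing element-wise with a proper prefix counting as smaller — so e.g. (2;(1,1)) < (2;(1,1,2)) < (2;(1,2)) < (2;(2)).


7 minimal non-faces of Δ(Σ) (on 9 rays):

  P = {5,6}:  v_{5} + v_{6} = 0 — sig = (2;())
  P = {2,3}:  v_{2} + v_{3} = v_{5} — sig = (2;(1))
  P = {4,9}:  v_{4} + v_{9} = v_{2} + v_{5} — sig = (2;(1,1))
  P = {4,6}:  v_{4} + v_{6} = v_{1} + v_{2} + v_{7} + v_{8} — sig = (2;(1,1,1,1))
  P = {3,4}:  v_{3} + v_{4} = v_{1} + 2·v_{5} + v_{7} + v_{8} — sig = (2;(1,1,1,2))
  P = {1,7,8,9}:  v_{1} + v_{7} + v_{8} + v_{9} = 0 — sig = (4;())
  P = {1,2,5,7,8}:  v_{1} + v_{2} + v_{5} + v_{7} + v_{8} = v_{4} — sig = (5;(1))

Sorted signature multiset PRS(X):
{ (2;()),  (2;(1)),  (2;(1,1)),  (2;(1,1,1,1)),  (2;(1,1,1,2)),  (4;()),  (5;(1)) }


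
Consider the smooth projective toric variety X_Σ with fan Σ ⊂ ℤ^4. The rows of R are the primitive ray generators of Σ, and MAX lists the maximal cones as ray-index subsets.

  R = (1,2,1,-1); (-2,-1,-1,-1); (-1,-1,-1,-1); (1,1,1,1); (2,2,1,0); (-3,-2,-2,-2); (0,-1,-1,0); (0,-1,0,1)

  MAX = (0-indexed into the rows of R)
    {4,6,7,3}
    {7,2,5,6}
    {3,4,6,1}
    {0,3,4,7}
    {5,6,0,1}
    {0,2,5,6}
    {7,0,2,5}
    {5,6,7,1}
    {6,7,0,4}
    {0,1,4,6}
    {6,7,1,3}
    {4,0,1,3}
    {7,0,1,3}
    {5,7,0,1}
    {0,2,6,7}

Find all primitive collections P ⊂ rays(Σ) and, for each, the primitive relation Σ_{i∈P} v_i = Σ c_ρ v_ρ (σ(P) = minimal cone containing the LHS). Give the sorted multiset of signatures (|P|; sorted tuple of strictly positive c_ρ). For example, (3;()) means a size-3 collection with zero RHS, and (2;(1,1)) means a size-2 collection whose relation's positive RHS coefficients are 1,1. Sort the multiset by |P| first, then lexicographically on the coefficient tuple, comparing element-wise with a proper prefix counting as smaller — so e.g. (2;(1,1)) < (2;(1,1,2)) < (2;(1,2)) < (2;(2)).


The 9 primitive collections of Σ (r=8, n=4):

  {2,3}:  v_{2} + v_{3} = 0 — sig = (2;())
  {1,2}:  v_{1} + v_{2} = v_{5} — sig = (2;(1))
  {3,5}:  v_{3} + v_{5} = v_{1} — sig = (2;(1))
  {2,4}:  v_{2} + v_{4} = v_{0} + v_{6} — sig = (2;(1,1))
  {4,5}:  v_{4} + v_{5} = v_{0} + v_{1} + v_{6} — sig = (2;(1,1,1))
  {1,4,7}:  v_{1} + v_{4} + v_{7} = 0 — sig = (3;())
  {0,3,6}:  v_{0} + v_{3} + v_{6} = v_{4} — sig = (3;(1))
  {0,1,6,7}:  v_{0} + v_{1} + v_{6} + v_{7} = v_{2} — sig = (4;(1))
  {0,5,6,7}:  v_{0} + v_{5} + v_{6} + v_{7} = 2·v_{2} — sig = (4;(2))

Sorted signature multiset PRS(X):
    (2;())
    (2;(1))
    (2;(1))
    (2;(1,1))
    (2;(1,1,1))
    (3;())
    (3;(1))
    (4;(1))
    (4;(2))


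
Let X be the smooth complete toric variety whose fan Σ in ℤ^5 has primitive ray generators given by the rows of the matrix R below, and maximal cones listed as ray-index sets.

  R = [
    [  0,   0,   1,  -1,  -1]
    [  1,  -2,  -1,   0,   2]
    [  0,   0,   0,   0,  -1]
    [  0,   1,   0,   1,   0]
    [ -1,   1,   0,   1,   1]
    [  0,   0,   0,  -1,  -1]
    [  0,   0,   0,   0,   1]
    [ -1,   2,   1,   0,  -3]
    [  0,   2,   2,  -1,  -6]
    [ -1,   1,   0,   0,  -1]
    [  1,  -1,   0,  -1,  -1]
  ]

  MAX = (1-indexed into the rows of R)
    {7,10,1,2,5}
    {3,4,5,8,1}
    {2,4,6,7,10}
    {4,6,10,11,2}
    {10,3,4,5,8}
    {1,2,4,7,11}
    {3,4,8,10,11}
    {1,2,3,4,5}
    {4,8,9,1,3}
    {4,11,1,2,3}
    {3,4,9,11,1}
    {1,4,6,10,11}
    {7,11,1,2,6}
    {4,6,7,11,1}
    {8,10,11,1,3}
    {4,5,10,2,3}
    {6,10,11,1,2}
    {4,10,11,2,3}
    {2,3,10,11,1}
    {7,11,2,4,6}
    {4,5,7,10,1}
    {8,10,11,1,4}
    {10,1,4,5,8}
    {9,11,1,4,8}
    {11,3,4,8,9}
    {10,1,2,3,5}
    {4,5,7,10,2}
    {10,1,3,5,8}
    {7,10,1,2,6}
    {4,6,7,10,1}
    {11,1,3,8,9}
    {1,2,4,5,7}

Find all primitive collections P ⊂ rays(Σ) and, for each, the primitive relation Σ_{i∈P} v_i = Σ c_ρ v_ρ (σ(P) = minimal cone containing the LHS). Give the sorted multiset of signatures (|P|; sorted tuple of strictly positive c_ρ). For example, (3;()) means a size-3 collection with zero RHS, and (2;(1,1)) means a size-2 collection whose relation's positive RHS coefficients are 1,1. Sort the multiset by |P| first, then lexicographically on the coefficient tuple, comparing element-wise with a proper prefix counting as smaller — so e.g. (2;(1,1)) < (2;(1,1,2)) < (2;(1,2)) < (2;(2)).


17 collections generate NE(X_Σ); each relation:

  P = {3,7}:  v_{3} + v_{7} = 0  ⇒ sig = (2;())
  P = {5,11}:  v_{5} + v_{11} = 0  ⇒ sig = (2;())
  P = {2,8}:  v_{2} + v_{8} = v_{3}  ⇒ sig = (2;(1))
  P = {3,6}:  v_{3} + v_{6} = v_{10} + v_{11}  ⇒ sig = (2;(1,1))
  P = {5,6}:  v_{5} + v_{6} = v_{7} + v_{10}  ⇒ sig = (2;(1,1))
  P = {7,8}:  v_{7} + v_{8} = v_{1} + v_{4} + v_{10}  ⇒ sig = (2;(1,1,1))
  P = {5,9}:  v_{5} + v_{9} = v_{1} + v_{3} + v_{4} + v_{8}  ⇒ sig = (2;(1,1,1,1))
  P = {7,9}:  v_{7} + v_{9} = v_{1} + v_{4} + v_{8} + v_{11}  ⇒ sig = (2;(1,1,1,1))
  P = {6,9}:  v_{6} + v_{9} = v_{1} + v_{4} + v_{8} + v_{10} + 2·v_{11}  ⇒ sig = (2;(1,1,1,1,2))
  P = {2,9}:  v_{2} + v_{9} = v_{1} + 2·v_{3} + v_{4} + v_{11}  ⇒ sig = (2;(1,1,1,2))
  P = {6,8}:  v_{6} + v_{8} = v_{1} + v_{4} + 2·v_{10} + v_{11}  ⇒ sig = (2;(1,1,1,2))
  P = {9,10}:  v_{9} + v_{10} = 2·v_{8} + v_{11}  ⇒ sig = (2;(1,2))
  P = {7,10,11}:  v_{7} + v_{10} + v_{11} = v_{6}  ⇒ sig = (3;(1))
  P = {1,2,4,10}:  v_{1} + v_{2} + v_{4} + v_{10} = 0  ⇒ sig = (4;())
  P = {1,3,4,10}:  v_{1} + v_{3} + v_{4} + v_{10} = v_{8}  ⇒ sig = (4;(1))
  P = {1,2,4,6}:  v_{1} + v_{2} + v_{4} + v_{6} = v_{7} + v_{11}  ⇒ sig = (4;(1,1))
  P = {1,3,4,8,11}:  v_{1} + v_{3} + v_{4} + v_{8} + v_{11} = v_{9}  ⇒ sig = (5;(1))

so the primitive-relation signature multiset is
    |P|=2: 12 collections, coeffs (), (), (1), (1,1), (1,1), (1,1,1), (1,1,1,1), (1,1,1,1), (1,1,1,1,2), (1,1,1,2), (1,1,1,2), (1,2)
    |P|=3: 1 collection, coeffs (1)
    |P|=4: 3 collections, coeffs (), (1), (1,1)
    |P|=5: 1 collection, coeffs (1)


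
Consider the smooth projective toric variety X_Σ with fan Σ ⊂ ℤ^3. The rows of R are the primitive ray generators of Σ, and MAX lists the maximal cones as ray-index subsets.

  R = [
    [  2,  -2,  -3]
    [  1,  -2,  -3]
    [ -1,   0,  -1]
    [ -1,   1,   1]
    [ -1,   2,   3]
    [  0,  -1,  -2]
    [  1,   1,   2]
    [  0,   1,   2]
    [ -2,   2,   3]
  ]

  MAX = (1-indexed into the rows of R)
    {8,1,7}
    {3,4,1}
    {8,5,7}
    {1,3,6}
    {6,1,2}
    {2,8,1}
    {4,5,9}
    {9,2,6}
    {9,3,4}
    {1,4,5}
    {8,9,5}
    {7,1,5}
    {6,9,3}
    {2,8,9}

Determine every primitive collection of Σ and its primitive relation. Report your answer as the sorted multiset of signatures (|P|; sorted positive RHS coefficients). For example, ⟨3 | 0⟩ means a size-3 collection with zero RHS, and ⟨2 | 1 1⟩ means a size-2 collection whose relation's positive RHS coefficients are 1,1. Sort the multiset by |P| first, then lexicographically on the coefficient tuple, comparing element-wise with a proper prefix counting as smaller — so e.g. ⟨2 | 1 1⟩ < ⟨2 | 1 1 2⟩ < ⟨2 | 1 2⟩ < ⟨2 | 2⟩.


Primitive collections (16):

  {1,9}:  v_{1} + v_{9} = 0  ⟹  sig = ⟨2 | 0⟩
  {2,5}:  v_{2} + v_{5} = 0  ⟹  sig = ⟨2 | 0⟩
  {6,8}:  v_{6} + v_{8} = 0  ⟹  sig = ⟨2 | 0⟩
  {2,4}:  v_{2} + v_{4} = v_{6}  ⟹  sig = ⟨2 | 1⟩
  {3,8}:  v_{3} + v_{8} = v_{4}  ⟹  sig = ⟨2 | 1⟩
  {4,6}:  v_{4} + v_{6} = v_{3}  ⟹  sig = ⟨2 | 1⟩
  {4,8}:  v_{4} + v_{8} = v_{5}  ⟹  sig = ⟨2 | 1⟩
  {5,6}:  v_{5} + v_{6} = v_{4}  ⟹  sig = ⟨2 | 1⟩
  {2,7}:  v_{2} + v_{7} = v_{1} + v_{8}  ⟹  sig = ⟨2 | 1 1⟩
  {6,7}:  v_{6} + v_{7} = v_{1} + v_{5}  ⟹  sig = ⟨2 | 1 1⟩
  {7,9}:  v_{7} + v_{9} = v_{5} + v_{8}  ⟹  sig = ⟨2 | 1 1⟩
  {3,7}:  v_{3} + v_{7} = v_{1} + v_{4} + v_{5}  ⟹  sig = ⟨2 | 1 1 1⟩
  {4,7}:  v_{4} + v_{7} = v_{1} + 2·v_{5}  ⟹  sig = ⟨2 | 1 2⟩
  {2,3}:  v_{2} + v_{3} = 2·v_{6}  ⟹  sig = ⟨2 | 2⟩
  {3,5}:  v_{3} + v_{5} = 2·v_{4}  ⟹  sig = ⟨2 | 2⟩
  {1,5,8}:  v_{1} + v_{5} + v_{8} = v_{7}  ⟹  sig = ⟨3 | 1⟩

so the primitive-relation signature multiset is
{ ⟨2 | 0⟩ ×3,  ⟨2 | 1⟩ ×5,  ⟨2 | 1 1⟩ ×3,  ⟨2 | 1 1 1⟩,  ⟨2 | 1 2⟩,  ⟨2 | 2⟩ ×2,  ⟨3 | 1⟩ }


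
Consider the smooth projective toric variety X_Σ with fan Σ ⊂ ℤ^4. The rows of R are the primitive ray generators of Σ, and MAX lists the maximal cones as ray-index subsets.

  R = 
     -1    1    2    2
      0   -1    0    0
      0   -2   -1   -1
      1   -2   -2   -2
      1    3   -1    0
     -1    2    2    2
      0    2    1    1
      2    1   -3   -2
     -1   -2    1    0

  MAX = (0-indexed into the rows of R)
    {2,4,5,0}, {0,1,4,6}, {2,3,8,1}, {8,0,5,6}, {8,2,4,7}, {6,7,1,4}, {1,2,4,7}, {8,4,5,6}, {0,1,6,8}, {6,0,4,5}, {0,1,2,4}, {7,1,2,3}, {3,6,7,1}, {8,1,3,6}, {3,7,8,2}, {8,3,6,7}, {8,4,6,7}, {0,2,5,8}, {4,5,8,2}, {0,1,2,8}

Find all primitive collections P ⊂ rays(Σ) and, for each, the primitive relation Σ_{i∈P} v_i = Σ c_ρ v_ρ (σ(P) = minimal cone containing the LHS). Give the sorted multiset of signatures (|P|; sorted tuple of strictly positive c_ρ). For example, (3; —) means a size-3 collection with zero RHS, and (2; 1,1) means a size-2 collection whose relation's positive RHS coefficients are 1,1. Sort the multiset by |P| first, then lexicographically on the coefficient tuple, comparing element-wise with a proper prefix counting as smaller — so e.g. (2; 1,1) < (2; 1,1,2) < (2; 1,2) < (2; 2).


|primitive collections| = 10. Relations:

  P={2,6}:  v_{2} + v_{6} = 0  so sig = (2; —)
  P={3,5}:  v_{3} + v_{5} = 0  so sig = (2; —)
  P={0,3}:  v_{0} + v_{3} = v_{1}  so sig = (2; 1)
  P={1,5}:  v_{1} + v_{5} = v_{0}  so sig = (2; 1)
  P={3,4}:  v_{3} + v_{4} = v_{7}  so sig = (2; 1)
  P={5,7}:  v_{5} + v_{7} = v_{4}  so sig = (2; 1)
  P={0,7}:  v_{0} + v_{7} = v_{1} + v_{4}  so sig = (2; 1,1)
  P={1,4,8}:  v_{1} + v_{4} + v_{8} = 0  so sig = (3; —)
  P={0,4,8}:  v_{0} + v_{4} + v_{8} = v_{5}  so sig = (3; 1)
  P={1,7,8}:  v_{1} + v_{7} + v_{8} = v_{3}  so sig = (3; 1)

Signatures (|P|; sorted positive RHS coefficients), sorted:
{ (2; —) ×2,  (2; 1) ×4,  (2; 1,1),  (3; —),  (3; 1) ×2 }


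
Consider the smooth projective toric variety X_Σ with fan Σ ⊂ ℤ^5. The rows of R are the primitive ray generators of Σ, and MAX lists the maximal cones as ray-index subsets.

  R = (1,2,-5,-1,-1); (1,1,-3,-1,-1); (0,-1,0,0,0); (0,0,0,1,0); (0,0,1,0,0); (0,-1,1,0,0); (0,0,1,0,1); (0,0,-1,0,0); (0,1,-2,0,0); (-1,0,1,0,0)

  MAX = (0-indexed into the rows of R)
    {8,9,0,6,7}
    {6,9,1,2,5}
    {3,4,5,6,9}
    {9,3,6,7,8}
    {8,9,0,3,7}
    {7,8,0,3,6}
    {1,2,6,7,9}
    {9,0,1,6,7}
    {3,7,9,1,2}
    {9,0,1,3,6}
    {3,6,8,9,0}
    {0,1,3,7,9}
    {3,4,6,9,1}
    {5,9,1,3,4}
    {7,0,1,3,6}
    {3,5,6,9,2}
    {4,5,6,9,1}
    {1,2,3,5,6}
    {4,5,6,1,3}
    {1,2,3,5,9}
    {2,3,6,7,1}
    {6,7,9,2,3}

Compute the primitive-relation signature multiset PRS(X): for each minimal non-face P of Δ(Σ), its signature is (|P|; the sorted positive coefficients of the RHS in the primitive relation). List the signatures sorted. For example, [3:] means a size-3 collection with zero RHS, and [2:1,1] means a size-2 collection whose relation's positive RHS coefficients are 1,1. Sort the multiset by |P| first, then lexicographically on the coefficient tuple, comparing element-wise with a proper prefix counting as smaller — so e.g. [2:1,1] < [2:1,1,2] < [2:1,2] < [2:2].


Minimal non-faces — 14 found among 10 rays, 22 max cones:

  P={4,7}:  v_{4} + v_{7} = 0 ; sig = [2:]
  P={1,8}:  v_{1} + v_{8} = v_{0} ; sig = [2:1]
  P={2,4}:  v_{2} + v_{4} = v_{5} ; sig = [2:1]
  P={5,7}:  v_{5} + v_{7} = v_{2} ; sig = [2:1]
  P={5,8}:  v_{5} + v_{8} = v_{7} ; sig = [2:1]
  P={0,5}:  v_{0} + v_{5} = v_{1} + v_{7} ; sig = [2:1,1]
  P={4,8}:  v_{4} + v_{8} = v_{1} + v_{3} + v_{6} + v_{9} ; sig = [2:1,1,1,1]
  P={0,4}:  v_{0} + v_{4} = 2·v_{1} + v_{3} + v_{6} + v_{9} ; sig = [2:1,1,1,2]
  P={0,2}:  v_{0} + v_{2} = v_{1} + 2·v_{7} ; sig = [2:1,2]
  P={2,8}:  v_{2} + v_{8} = 2·v_{7} ; sig = [2:2]
  P={1,3,5,6,9}:  v_{1} + v_{3} + v_{5} + v_{6} + v_{9} = 0 ; sig = [5:]
  P={1,2,3,6,9}:  v_{1} + v_{2} + v_{3} + v_{6} + v_{9} = v_{7} ; sig = [5:1]
  P={1,3,6,7,9}:  v_{1} + v_{3} + v_{6} + v_{7} + v_{9} = v_{8} ; sig = [5:1]
  P={0,3,6,7,9}:  v_{0} + v_{3} + v_{6} + v_{7} + v_{9} = 2·v_{8} ; sig = [5:2]

Sorted signature multiset PRS(X):
    [2:]
    [2:1]
    [2:1]
    [2:1]
    [2:1]
    [2:1,1]
    [2:1,1,1,1]
    [2:1,1,1,2]
    [2:1,2]
    [2:2]
    [5:]
    [5:1]
    [5:1]
    [5:2]
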